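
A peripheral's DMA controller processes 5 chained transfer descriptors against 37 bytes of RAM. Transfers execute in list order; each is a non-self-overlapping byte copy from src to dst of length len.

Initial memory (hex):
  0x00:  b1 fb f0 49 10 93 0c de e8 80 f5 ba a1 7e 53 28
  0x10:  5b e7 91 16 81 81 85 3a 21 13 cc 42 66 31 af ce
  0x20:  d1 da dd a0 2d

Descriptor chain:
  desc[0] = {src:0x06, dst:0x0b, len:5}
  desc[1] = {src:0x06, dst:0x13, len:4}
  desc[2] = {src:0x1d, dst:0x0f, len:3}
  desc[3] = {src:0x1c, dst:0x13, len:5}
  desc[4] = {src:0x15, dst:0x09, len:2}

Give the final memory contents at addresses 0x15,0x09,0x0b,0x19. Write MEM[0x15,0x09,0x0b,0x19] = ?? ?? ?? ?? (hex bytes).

D0: mem[0x0b..0x0f] <- [0c de e8 80 f5]
D1: mem[0x13..0x16] <- [0c de e8 80]
D2: mem[0x0f..0x11] <- [31 af ce]
D3: mem[0x13..0x17] <- [66 31 af ce d1]
D4: mem[0x09..0x0a] <- [af ce]
query mem[0x15]=0xaf, mem[0x09]=0xaf, mem[0x0b]=0x0c, mem[0x19]=0x13

MEM[0x15,0x09,0x0b,0x19] = af af 0c 13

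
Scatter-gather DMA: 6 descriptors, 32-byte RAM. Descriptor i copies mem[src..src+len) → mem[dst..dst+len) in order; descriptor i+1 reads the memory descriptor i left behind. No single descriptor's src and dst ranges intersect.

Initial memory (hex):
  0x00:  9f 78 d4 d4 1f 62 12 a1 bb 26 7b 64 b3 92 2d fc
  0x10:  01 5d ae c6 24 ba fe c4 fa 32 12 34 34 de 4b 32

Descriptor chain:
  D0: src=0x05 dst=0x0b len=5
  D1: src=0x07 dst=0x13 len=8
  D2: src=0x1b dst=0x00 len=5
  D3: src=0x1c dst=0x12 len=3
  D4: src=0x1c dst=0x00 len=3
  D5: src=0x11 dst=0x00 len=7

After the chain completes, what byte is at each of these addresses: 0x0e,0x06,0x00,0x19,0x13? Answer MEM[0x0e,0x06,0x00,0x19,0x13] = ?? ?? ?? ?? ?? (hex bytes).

D0: mem[0x0b..0x0f] <- [62 12 a1 bb 26]
D1: mem[0x13..0x1a] <- [a1 bb 26 7b 62 12 a1 bb]
D2: mem[0x00..0x04] <- [34 34 de 4b 32]
D3: mem[0x12..0x14] <- [34 de 4b]
D4: mem[0x00..0x02] <- [34 de 4b]
D5: mem[0x00..0x06] <- [5d 34 de 4b 26 7b 62]
query mem[0x0e]=0xbb, mem[0x06]=0x62, mem[0x00]=0x5d, mem[0x19]=0xa1, mem[0x13]=0xde

MEM[0x0e,0x06,0x00,0x19,0x13] = bb 62 5d a1 de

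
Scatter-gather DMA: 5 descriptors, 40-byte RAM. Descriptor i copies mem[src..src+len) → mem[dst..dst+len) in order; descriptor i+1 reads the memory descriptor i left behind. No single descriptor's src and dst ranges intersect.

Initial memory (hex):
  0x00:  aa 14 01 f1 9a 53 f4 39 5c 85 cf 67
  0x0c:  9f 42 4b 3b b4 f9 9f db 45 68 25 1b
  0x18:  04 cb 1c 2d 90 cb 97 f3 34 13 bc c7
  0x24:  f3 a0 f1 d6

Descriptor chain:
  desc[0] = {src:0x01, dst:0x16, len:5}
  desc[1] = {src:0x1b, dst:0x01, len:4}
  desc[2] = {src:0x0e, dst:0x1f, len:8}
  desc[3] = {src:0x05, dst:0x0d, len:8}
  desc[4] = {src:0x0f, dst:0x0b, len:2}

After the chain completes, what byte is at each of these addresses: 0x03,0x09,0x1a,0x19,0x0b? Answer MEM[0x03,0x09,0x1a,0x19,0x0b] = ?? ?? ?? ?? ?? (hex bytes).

MEM[0x03,0x09,0x1a,0x19,0x0b] = cb 85 53 9a 39

#0 dst[0x16+5] := {0x14,0x01,0xf1,0x9a,0x53}
#1 dst[0x01+4] := {0x2d,0x90,0xcb,0x97}
#2 dst[0x1f+8] := {0x4b,0x3b,0xb4,0xf9,0x9f,0xdb,0x45,0x68}
#3 dst[0x0d+8] := {0x53,0xf4,0x39,0x5c,0x85,0xcf,0x67,0x9f}
#4 dst[0x0b+2] := {0x39,0x5c}
query mem[0x03]=0xcb, mem[0x09]=0x85, mem[0x1a]=0x53, mem[0x19]=0x9a, mem[0x0b]=0x39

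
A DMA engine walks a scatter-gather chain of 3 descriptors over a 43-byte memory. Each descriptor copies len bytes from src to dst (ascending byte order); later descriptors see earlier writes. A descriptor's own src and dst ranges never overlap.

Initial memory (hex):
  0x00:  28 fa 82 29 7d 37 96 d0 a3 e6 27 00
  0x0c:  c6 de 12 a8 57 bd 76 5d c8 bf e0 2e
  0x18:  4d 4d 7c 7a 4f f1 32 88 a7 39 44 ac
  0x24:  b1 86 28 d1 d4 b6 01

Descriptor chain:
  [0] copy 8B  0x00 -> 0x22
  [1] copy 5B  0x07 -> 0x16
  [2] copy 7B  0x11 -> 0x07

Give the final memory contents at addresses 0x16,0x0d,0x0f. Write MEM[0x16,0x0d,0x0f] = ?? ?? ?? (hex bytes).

#0 dst[0x22+8] := {0x28,0xfa,0x82,0x29,0x7d,0x37,0x96,0xd0}
#1 dst[0x16+5] := {0xd0,0xa3,0xe6,0x27,0x00}
#2 dst[0x07+7] := {0xbd,0x76,0x5d,0xc8,0xbf,0xd0,0xa3}
query mem[0x16]=0xd0, mem[0x0d]=0xa3, mem[0x0f]=0xa8

MEM[0x16,0x0d,0x0f] = d0 a3 a8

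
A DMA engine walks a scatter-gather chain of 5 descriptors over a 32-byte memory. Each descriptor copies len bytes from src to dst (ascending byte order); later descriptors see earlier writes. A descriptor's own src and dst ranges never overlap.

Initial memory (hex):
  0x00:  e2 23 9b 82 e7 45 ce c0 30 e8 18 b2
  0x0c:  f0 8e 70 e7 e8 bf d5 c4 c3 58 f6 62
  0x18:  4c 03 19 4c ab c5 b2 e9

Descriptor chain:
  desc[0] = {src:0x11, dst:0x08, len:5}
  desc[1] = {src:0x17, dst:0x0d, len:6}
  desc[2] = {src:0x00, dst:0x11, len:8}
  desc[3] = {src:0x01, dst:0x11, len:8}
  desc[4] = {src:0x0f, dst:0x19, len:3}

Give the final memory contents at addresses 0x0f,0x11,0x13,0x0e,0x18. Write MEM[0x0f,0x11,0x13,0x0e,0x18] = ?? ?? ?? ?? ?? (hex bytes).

  after D0: wrote 5B at 0x08 = bfd5c4c358
  after D1: wrote 6B at 0x0d = 624c03194cab
  after D2: wrote 8B at 0x11 = e2239b82e745cec0
  after D3: wrote 8B at 0x11 = 239b82e745cec0bf
  after D4: wrote 3B at 0x19 = 031923
query mem[0x0f]=0x03, mem[0x11]=0x23, mem[0x13]=0x82, mem[0x0e]=0x4c, mem[0x18]=0xbf

MEM[0x0f,0x11,0x13,0x0e,0x18] = 03 23 82 4c bf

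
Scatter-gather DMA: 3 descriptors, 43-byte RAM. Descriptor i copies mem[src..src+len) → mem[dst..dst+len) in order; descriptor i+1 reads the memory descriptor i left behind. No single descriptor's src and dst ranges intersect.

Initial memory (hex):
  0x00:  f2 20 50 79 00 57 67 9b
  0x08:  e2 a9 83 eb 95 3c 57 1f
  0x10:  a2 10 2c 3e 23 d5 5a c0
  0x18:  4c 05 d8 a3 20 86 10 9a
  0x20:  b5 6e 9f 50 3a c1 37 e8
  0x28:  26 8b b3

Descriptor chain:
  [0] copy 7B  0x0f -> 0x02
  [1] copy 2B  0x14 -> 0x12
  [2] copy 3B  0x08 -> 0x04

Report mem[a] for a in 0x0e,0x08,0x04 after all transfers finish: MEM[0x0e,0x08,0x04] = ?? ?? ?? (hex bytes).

#0 dst[0x02+7] := {0x1f,0xa2,0x10,0x2c,0x3e,0x23,0xd5}
#1 dst[0x12+2] := {0x23,0xd5}
#2 dst[0x04+3] := {0xd5,0xa9,0x83}
query mem[0x0e]=0x57, mem[0x08]=0xd5, mem[0x04]=0xd5

MEM[0x0e,0x08,0x04] = 57 d5 d5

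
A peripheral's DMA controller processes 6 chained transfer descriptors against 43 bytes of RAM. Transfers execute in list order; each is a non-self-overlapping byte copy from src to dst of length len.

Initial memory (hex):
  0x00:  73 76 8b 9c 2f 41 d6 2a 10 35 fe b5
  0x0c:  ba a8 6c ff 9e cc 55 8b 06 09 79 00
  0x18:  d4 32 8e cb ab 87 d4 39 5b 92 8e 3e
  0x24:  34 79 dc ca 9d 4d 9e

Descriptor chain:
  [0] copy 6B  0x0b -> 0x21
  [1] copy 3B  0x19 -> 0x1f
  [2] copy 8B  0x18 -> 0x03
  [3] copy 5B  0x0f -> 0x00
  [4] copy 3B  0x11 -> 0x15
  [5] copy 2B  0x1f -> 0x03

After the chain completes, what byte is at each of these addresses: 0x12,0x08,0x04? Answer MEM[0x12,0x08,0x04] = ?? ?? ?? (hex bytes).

D0: mem[0x21..0x26] <- [b5 ba a8 6c ff 9e]
D1: mem[0x1f..0x21] <- [32 8e cb]
D2: mem[0x03..0x0a] <- [d4 32 8e cb ab 87 d4 32]
D3: mem[0x00..0x04] <- [ff 9e cc 55 8b]
D4: mem[0x15..0x17] <- [cc 55 8b]
D5: mem[0x03..0x04] <- [32 8e]
query mem[0x12]=0x55, mem[0x08]=0x87, mem[0x04]=0x8e

MEM[0x12,0x08,0x04] = 55 87 8e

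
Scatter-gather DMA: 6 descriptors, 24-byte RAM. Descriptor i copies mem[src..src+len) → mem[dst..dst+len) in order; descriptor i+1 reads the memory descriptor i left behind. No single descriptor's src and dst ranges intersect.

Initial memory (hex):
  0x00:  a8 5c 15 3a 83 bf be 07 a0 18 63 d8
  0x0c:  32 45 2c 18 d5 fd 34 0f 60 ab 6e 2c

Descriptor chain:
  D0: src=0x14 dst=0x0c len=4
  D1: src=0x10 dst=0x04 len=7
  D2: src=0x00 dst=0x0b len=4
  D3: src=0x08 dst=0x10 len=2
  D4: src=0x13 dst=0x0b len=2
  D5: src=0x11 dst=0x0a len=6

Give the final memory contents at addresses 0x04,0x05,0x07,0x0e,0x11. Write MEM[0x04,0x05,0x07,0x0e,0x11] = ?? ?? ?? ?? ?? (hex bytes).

D0: mem[0x0c..0x0f] <- [60 ab 6e 2c]
D1: mem[0x04..0x0a] <- [d5 fd 34 0f 60 ab 6e]
D2: mem[0x0b..0x0e] <- [a8 5c 15 3a]
D3: mem[0x10..0x11] <- [60 ab]
D4: mem[0x0b..0x0c] <- [0f 60]
D5: mem[0x0a..0x0f] <- [ab 34 0f 60 ab 6e]
query mem[0x04]=0xd5, mem[0x05]=0xfd, mem[0x07]=0x0f, mem[0x0e]=0xab, mem[0x11]=0xab

MEM[0x04,0x05,0x07,0x0e,0x11] = d5 fd 0f ab ab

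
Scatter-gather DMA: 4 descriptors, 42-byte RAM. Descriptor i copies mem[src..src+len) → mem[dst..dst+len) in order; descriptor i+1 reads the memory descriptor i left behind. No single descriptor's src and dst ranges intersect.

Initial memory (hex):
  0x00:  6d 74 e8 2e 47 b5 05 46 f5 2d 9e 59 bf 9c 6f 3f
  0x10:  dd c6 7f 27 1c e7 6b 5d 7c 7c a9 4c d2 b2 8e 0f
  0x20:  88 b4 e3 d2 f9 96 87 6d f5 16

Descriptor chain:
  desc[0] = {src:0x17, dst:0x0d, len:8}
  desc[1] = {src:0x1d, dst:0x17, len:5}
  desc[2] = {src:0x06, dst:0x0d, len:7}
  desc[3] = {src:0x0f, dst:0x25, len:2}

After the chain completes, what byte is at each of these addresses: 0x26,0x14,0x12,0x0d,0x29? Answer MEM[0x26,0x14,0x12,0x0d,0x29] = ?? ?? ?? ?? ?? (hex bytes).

D0: mem[0x0d..0x14] <- [5d 7c 7c a9 4c d2 b2 8e]
D1: mem[0x17..0x1b] <- [b2 8e 0f 88 b4]
D2: mem[0x0d..0x13] <- [05 46 f5 2d 9e 59 bf]
D3: mem[0x25..0x26] <- [f5 2d]
query mem[0x26]=0x2d, mem[0x14]=0x8e, mem[0x12]=0x59, mem[0x0d]=0x05, mem[0x29]=0x16

MEM[0x26,0x14,0x12,0x0d,0x29] = 2d 8e 59 05 16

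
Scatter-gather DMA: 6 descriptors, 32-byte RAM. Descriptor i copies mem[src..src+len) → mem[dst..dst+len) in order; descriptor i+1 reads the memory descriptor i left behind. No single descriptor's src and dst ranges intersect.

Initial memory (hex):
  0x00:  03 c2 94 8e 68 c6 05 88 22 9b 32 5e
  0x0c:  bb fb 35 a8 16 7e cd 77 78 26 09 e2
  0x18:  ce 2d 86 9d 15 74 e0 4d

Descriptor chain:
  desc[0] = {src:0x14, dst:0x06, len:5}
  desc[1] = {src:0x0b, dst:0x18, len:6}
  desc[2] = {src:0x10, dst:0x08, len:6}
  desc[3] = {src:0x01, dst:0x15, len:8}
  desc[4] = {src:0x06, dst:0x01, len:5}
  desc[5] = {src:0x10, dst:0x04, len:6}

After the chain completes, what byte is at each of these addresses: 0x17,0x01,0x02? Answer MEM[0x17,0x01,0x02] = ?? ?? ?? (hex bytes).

MEM[0x17,0x01,0x02] = 8e 78 26

[0] 0x14->0x06 len=5 : 78 26 09 e2 ce
[1] 0x0b->0x18 len=6 : 5e bb fb 35 a8 16
[2] 0x10->0x08 len=6 : 16 7e cd 77 78 26
[3] 0x01->0x15 len=8 : c2 94 8e 68 c6 78 26 16
[4] 0x06->0x01 len=5 : 78 26 16 7e cd
[5] 0x10->0x04 len=6 : 16 7e cd 77 78 c2
query mem[0x17]=0x8e, mem[0x01]=0x78, mem[0x02]=0x26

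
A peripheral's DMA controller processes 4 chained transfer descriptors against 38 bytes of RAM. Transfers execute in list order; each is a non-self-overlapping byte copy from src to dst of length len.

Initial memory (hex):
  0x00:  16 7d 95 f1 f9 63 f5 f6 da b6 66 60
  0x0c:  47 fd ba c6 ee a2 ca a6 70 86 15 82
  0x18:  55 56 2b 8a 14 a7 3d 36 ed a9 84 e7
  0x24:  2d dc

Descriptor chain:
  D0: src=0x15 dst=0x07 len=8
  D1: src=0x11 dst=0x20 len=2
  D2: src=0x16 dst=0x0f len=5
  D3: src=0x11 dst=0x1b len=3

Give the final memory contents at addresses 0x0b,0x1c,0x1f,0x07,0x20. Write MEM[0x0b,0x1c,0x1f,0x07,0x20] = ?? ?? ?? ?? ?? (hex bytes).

MEM[0x0b,0x1c,0x1f,0x07,0x20] = 56 56 36 86 a2

[0] 0x15->0x07 len=8 : 86 15 82 55 56 2b 8a 14
[1] 0x11->0x20 len=2 : a2 ca
[2] 0x16->0x0f len=5 : 15 82 55 56 2b
[3] 0x11->0x1b len=3 : 55 56 2b
query mem[0x0b]=0x56, mem[0x1c]=0x56, mem[0x1f]=0x36, mem[0x07]=0x86, mem[0x20]=0xa2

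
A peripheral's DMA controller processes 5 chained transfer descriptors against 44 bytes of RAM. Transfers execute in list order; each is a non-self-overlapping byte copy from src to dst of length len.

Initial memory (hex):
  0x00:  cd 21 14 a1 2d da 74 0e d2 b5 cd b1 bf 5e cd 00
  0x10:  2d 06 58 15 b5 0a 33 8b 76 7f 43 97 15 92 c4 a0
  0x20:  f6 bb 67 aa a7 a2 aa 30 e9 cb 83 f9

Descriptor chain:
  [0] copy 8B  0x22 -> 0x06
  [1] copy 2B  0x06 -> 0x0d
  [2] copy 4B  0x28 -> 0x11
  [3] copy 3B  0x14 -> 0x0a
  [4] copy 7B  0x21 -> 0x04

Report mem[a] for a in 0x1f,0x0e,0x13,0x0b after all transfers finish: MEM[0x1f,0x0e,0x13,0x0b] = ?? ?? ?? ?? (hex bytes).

MEM[0x1f,0x0e,0x13,0x0b] = a0 aa 83 0a

[0] 0x22->0x06 len=8 : 67 aa a7 a2 aa 30 e9 cb
[1] 0x06->0x0d len=2 : 67 aa
[2] 0x28->0x11 len=4 : e9 cb 83 f9
[3] 0x14->0x0a len=3 : f9 0a 33
[4] 0x21->0x04 len=7 : bb 67 aa a7 a2 aa 30
query mem[0x1f]=0xa0, mem[0x0e]=0xaa, mem[0x13]=0x83, mem[0x0b]=0x0a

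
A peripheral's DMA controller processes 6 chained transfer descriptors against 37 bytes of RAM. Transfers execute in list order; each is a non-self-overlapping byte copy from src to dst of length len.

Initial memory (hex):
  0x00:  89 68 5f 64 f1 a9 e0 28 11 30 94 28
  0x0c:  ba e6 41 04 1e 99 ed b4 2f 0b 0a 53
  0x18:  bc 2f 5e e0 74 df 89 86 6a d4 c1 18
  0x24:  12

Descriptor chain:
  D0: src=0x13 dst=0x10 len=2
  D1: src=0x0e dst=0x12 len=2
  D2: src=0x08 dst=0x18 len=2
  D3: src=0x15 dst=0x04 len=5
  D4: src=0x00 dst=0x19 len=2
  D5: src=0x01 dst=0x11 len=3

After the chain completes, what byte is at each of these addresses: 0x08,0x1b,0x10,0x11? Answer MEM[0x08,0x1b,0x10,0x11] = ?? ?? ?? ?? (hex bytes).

MEM[0x08,0x1b,0x10,0x11] = 30 e0 b4 68

[0] 0x13->0x10 len=2 : b4 2f
[1] 0x0e->0x12 len=2 : 41 04
[2] 0x08->0x18 len=2 : 11 30
[3] 0x15->0x04 len=5 : 0b 0a 53 11 30
[4] 0x00->0x19 len=2 : 89 68
[5] 0x01->0x11 len=3 : 68 5f 64
query mem[0x08]=0x30, mem[0x1b]=0xe0, mem[0x10]=0xb4, mem[0x11]=0x68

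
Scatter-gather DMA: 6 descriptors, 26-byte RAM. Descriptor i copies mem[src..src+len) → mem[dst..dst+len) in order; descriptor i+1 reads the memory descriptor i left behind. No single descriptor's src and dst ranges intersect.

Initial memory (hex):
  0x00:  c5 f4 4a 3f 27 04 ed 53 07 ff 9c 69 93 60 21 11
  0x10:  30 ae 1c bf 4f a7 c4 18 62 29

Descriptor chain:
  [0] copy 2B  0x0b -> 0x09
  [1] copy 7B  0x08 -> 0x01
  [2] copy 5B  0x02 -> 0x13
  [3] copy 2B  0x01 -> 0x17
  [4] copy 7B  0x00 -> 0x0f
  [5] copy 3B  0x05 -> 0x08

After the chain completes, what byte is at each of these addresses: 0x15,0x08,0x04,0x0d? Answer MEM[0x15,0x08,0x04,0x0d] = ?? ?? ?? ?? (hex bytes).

MEM[0x15,0x08,0x04,0x0d] = 60 93 69 60

[0] 0x0b->0x09 len=2 : 69 93
[1] 0x08->0x01 len=7 : 07 69 93 69 93 60 21
[2] 0x02->0x13 len=5 : 69 93 69 93 60
[3] 0x01->0x17 len=2 : 07 69
[4] 0x00->0x0f len=7 : c5 07 69 93 69 93 60
[5] 0x05->0x08 len=3 : 93 60 21
query mem[0x15]=0x60, mem[0x08]=0x93, mem[0x04]=0x69, mem[0x0d]=0x60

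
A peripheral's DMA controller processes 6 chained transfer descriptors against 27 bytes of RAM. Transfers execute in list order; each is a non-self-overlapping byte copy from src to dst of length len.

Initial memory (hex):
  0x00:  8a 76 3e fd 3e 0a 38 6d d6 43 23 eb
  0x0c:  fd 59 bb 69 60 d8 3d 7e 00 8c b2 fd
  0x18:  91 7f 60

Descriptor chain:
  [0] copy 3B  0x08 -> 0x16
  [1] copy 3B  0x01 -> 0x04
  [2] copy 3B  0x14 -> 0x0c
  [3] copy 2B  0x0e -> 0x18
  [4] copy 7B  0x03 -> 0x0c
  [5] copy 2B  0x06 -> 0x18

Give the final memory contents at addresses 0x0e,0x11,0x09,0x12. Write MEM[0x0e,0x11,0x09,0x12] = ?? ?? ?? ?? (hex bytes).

MEM[0x0e,0x11,0x09,0x12] = 3e d6 43 43

D0: mem[0x16..0x18] <- [d6 43 23]
D1: mem[0x04..0x06] <- [76 3e fd]
D2: mem[0x0c..0x0e] <- [00 8c d6]
D3: mem[0x18..0x19] <- [d6 69]
D4: mem[0x0c..0x12] <- [fd 76 3e fd 6d d6 43]
D5: mem[0x18..0x19] <- [fd 6d]
query mem[0x0e]=0x3e, mem[0x11]=0xd6, mem[0x09]=0x43, mem[0x12]=0x43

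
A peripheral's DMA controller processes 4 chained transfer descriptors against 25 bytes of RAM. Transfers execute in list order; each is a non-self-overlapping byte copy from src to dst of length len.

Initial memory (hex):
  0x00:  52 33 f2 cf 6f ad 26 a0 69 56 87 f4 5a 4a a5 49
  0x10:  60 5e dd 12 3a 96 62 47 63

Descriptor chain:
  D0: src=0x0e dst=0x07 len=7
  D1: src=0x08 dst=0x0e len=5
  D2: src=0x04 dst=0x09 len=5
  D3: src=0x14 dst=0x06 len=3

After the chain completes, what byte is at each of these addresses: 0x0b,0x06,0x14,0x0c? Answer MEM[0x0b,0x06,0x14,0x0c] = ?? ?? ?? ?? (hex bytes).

MEM[0x0b,0x06,0x14,0x0c] = 26 3a 3a a5

D0: mem[0x07..0x0d] <- [a5 49 60 5e dd 12 3a]
D1: mem[0x0e..0x12] <- [49 60 5e dd 12]
D2: mem[0x09..0x0d] <- [6f ad 26 a5 49]
D3: mem[0x06..0x08] <- [3a 96 62]
query mem[0x0b]=0x26, mem[0x06]=0x3a, mem[0x14]=0x3a, mem[0x0c]=0xa5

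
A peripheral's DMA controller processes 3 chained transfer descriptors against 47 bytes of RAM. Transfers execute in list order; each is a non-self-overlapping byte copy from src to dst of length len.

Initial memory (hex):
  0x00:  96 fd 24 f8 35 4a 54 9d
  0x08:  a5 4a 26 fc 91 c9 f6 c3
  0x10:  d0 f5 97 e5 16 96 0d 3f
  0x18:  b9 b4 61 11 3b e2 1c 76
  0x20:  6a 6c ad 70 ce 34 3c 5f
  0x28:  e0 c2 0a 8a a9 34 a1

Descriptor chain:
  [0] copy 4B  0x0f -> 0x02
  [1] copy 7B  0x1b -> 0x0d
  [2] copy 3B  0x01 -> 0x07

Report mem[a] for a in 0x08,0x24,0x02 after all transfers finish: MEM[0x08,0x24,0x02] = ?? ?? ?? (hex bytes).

D0: mem[0x02..0x05] <- [c3 d0 f5 97]
D1: mem[0x0d..0x13] <- [11 3b e2 1c 76 6a 6c]
D2: mem[0x07..0x09] <- [fd c3 d0]
query mem[0x08]=0xc3, mem[0x24]=0xce, mem[0x02]=0xc3

MEM[0x08,0x24,0x02] = c3 ce c3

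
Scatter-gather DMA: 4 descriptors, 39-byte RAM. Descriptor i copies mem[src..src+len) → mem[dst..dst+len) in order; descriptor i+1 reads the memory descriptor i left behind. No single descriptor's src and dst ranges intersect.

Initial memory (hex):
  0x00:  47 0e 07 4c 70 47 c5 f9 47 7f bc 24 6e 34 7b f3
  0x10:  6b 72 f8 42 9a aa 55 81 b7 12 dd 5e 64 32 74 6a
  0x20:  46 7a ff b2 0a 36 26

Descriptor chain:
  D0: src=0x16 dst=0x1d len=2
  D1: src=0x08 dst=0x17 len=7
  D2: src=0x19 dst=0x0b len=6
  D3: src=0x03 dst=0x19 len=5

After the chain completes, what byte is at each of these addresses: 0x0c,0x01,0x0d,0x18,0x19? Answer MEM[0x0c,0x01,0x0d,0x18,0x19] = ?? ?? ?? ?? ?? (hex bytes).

  after D0: wrote 2B at 0x1d = 5581
  after D1: wrote 7B at 0x17 = 477fbc246e347b
  after D2: wrote 6B at 0x0b = bc246e347b81
  after D3: wrote 5B at 0x19 = 4c7047c5f9
query mem[0x0c]=0x24, mem[0x01]=0x0e, mem[0x0d]=0x6e, mem[0x18]=0x7f, mem[0x19]=0x4c

MEM[0x0c,0x01,0x0d,0x18,0x19] = 24 0e 6e 7f 4c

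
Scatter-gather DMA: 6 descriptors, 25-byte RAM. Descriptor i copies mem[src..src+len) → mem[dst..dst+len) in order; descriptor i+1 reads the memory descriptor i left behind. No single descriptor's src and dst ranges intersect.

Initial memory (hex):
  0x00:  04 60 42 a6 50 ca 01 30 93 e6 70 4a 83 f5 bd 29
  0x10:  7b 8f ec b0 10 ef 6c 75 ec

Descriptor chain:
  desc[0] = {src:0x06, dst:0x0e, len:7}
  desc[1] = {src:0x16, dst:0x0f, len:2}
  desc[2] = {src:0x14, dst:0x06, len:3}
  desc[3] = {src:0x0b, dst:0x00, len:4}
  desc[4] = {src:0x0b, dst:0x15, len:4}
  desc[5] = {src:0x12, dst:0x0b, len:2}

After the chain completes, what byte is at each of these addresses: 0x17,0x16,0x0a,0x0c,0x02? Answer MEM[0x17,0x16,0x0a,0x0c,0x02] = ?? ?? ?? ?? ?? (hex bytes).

  after D0: wrote 7B at 0x0e = 013093e6704a83
  after D1: wrote 2B at 0x0f = 6c75
  after D2: wrote 3B at 0x06 = 83ef6c
  after D3: wrote 4B at 0x00 = 4a83f501
  after D4: wrote 4B at 0x15 = 4a83f501
  after D5: wrote 2B at 0x0b = 704a
query mem[0x17]=0xf5, mem[0x16]=0x83, mem[0x0a]=0x70, mem[0x0c]=0x4a, mem[0x02]=0xf5

MEM[0x17,0x16,0x0a,0x0c,0x02] = f5 83 70 4a f5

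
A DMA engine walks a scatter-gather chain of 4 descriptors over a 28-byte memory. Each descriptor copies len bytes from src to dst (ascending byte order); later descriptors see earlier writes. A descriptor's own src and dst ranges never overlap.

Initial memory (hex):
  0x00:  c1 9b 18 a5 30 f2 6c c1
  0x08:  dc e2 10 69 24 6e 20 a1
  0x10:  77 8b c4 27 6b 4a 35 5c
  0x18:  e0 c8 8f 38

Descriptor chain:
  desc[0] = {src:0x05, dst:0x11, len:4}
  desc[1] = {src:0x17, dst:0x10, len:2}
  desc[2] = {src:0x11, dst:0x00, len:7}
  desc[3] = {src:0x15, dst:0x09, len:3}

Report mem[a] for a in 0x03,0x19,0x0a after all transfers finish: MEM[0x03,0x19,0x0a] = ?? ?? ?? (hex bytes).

MEM[0x03,0x19,0x0a] = dc c8 35

[0] 0x05->0x11 len=4 : f2 6c c1 dc
[1] 0x17->0x10 len=2 : 5c e0
[2] 0x11->0x00 len=7 : e0 6c c1 dc 4a 35 5c
[3] 0x15->0x09 len=3 : 4a 35 5c
query mem[0x03]=0xdc, mem[0x19]=0xc8, mem[0x0a]=0x35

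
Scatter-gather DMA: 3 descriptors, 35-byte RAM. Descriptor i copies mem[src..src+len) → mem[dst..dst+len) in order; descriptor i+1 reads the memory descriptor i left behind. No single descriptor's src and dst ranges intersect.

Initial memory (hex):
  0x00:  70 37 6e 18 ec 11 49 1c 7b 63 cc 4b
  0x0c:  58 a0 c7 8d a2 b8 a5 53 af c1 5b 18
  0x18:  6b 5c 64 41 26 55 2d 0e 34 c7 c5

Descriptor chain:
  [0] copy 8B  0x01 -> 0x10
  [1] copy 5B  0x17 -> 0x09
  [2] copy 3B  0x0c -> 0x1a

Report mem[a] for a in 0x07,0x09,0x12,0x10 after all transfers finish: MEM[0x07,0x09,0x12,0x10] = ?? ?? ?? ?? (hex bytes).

MEM[0x07,0x09,0x12,0x10] = 1c 7b 18 37

  after D0: wrote 8B at 0x10 = 376e18ec11491c7b
  after D1: wrote 5B at 0x09 = 7b6b5c6441
  after D2: wrote 3B at 0x1a = 6441c7
query mem[0x07]=0x1c, mem[0x09]=0x7b, mem[0x12]=0x18, mem[0x10]=0x37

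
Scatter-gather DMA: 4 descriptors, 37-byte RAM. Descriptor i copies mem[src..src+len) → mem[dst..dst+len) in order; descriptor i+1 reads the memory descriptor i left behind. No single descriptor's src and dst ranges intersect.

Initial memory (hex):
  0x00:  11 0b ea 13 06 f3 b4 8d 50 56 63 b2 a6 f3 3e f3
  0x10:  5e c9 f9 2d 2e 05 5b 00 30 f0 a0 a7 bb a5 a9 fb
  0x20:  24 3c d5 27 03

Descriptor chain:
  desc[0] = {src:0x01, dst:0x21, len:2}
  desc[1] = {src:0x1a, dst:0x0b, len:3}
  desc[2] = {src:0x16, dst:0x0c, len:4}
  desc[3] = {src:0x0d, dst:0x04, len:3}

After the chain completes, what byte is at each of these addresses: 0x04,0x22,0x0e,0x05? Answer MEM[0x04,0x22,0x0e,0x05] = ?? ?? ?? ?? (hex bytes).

[0] 0x01->0x21 len=2 : 0b ea
[1] 0x1a->0x0b len=3 : a0 a7 bb
[2] 0x16->0x0c len=4 : 5b 00 30 f0
[3] 0x0d->0x04 len=3 : 00 30 f0
query mem[0x04]=0x00, mem[0x22]=0xea, mem[0x0e]=0x30, mem[0x05]=0x30

MEM[0x04,0x22,0x0e,0x05] = 00 ea 30 30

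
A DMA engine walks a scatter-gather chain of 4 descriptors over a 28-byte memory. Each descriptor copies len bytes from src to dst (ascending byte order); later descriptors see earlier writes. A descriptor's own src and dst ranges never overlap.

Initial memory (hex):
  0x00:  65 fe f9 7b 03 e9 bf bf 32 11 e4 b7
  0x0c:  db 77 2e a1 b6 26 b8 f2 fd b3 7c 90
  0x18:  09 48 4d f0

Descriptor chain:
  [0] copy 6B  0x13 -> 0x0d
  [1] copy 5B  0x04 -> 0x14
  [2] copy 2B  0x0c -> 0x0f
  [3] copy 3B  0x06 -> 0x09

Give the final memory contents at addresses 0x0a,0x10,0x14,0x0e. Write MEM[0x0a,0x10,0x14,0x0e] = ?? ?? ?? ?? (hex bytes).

#0 dst[0x0d+6] := {0xf2,0xfd,0xb3,0x7c,0x90,0x09}
#1 dst[0x14+5] := {0x03,0xe9,0xbf,0xbf,0x32}
#2 dst[0x0f+2] := {0xdb,0xf2}
#3 dst[0x09+3] := {0xbf,0xbf,0x32}
query mem[0x0a]=0xbf, mem[0x10]=0xf2, mem[0x14]=0x03, mem[0x0e]=0xfd

MEM[0x0a,0x10,0x14,0x0e] = bf f2 03 fd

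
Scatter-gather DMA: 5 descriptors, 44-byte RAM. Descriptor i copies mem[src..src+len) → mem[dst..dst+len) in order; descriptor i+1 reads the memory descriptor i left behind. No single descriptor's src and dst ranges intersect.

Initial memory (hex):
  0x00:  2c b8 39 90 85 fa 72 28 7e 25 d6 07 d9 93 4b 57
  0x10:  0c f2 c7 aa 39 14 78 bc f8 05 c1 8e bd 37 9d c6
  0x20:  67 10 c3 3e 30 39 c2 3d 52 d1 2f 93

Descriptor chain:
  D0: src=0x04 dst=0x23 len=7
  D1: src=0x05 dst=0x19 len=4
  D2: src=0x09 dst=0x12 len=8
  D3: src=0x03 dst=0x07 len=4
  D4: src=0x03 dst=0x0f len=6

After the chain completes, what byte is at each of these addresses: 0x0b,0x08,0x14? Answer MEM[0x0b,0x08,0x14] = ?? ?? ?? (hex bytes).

  after D0: wrote 7B at 0x23 = 85fa72287e25d6
  after D1: wrote 4B at 0x19 = fa72287e
  after D2: wrote 8B at 0x12 = 25d607d9934b570c
  after D3: wrote 4B at 0x07 = 9085fa72
  after D4: wrote 6B at 0x0f = 9085fa729085
query mem[0x0b]=0x07, mem[0x08]=0x85, mem[0x14]=0x85

MEM[0x0b,0x08,0x14] = 07 85 85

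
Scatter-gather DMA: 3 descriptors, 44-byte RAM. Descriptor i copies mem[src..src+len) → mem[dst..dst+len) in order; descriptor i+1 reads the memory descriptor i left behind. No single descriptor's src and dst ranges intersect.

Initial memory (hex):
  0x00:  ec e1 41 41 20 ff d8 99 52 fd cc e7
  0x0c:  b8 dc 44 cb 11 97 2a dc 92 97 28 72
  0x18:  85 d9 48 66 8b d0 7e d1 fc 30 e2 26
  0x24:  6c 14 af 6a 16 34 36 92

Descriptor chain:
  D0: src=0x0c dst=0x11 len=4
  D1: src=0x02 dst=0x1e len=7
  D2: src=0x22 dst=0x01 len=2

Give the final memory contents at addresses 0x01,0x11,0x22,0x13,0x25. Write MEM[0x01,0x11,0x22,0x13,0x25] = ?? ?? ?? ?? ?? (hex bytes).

MEM[0x01,0x11,0x22,0x13,0x25] = d8 b8 d8 44 14

D0: mem[0x11..0x14] <- [b8 dc 44 cb]
D1: mem[0x1e..0x24] <- [41 41 20 ff d8 99 52]
D2: mem[0x01..0x02] <- [d8 99]
query mem[0x01]=0xd8, mem[0x11]=0xb8, mem[0x22]=0xd8, mem[0x13]=0x44, mem[0x25]=0x14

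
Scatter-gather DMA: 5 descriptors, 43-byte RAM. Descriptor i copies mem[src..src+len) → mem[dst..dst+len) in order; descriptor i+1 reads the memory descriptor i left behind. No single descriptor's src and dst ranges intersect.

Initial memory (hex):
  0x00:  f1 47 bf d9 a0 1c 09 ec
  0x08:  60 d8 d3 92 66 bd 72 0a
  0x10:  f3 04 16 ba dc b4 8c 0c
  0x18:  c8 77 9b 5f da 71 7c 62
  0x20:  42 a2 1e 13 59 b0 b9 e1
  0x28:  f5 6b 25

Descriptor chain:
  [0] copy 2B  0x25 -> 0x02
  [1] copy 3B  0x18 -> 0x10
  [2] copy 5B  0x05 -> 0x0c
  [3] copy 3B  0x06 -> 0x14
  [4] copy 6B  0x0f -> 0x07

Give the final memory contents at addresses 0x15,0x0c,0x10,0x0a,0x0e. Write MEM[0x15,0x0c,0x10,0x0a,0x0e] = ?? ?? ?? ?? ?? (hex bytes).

[0] 0x25->0x02 len=2 : b0 b9
[1] 0x18->0x10 len=3 : c8 77 9b
[2] 0x05->0x0c len=5 : 1c 09 ec 60 d8
[3] 0x06->0x14 len=3 : 09 ec 60
[4] 0x0f->0x07 len=6 : 60 d8 77 9b ba 09
query mem[0x15]=0xec, mem[0x0c]=0x09, mem[0x10]=0xd8, mem[0x0a]=0x9b, mem[0x0e]=0xec

MEM[0x15,0x0c,0x10,0x0a,0x0e] = ec 09 d8 9b ec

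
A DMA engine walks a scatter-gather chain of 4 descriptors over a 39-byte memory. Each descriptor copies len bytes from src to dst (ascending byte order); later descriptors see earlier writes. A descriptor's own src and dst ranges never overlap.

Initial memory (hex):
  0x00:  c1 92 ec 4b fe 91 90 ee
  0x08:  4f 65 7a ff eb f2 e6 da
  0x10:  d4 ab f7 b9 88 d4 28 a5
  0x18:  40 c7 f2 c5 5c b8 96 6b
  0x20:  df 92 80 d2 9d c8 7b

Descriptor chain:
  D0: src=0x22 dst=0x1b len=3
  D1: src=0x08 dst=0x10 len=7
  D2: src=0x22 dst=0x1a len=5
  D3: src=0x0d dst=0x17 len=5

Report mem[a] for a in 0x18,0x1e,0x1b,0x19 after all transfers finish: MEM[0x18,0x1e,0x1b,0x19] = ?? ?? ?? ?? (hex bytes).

MEM[0x18,0x1e,0x1b,0x19] = e6 7b 65 da

D0: mem[0x1b..0x1d] <- [80 d2 9d]
D1: mem[0x10..0x16] <- [4f 65 7a ff eb f2 e6]
D2: mem[0x1a..0x1e] <- [80 d2 9d c8 7b]
D3: mem[0x17..0x1b] <- [f2 e6 da 4f 65]
query mem[0x18]=0xe6, mem[0x1e]=0x7b, mem[0x1b]=0x65, mem[0x19]=0xda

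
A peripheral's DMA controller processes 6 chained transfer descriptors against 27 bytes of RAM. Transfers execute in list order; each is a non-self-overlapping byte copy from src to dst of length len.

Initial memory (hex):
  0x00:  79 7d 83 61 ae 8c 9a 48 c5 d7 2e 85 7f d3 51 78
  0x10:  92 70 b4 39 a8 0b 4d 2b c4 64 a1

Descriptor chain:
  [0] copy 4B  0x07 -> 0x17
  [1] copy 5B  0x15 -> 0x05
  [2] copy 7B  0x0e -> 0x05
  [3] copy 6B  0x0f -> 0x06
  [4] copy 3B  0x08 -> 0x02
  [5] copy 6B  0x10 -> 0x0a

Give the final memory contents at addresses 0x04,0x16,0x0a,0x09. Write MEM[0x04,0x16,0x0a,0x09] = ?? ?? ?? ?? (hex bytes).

#0 dst[0x17+4] := {0x48,0xc5,0xd7,0x2e}
#1 dst[0x05+5] := {0x0b,0x4d,0x48,0xc5,0xd7}
#2 dst[0x05+7] := {0x51,0x78,0x92,0x70,0xb4,0x39,0xa8}
#3 dst[0x06+6] := {0x78,0x92,0x70,0xb4,0x39,0xa8}
#4 dst[0x02+3] := {0x70,0xb4,0x39}
#5 dst[0x0a+6] := {0x92,0x70,0xb4,0x39,0xa8,0x0b}
query mem[0x04]=0x39, mem[0x16]=0x4d, mem[0x0a]=0x92, mem[0x09]=0xb4

MEM[0x04,0x16,0x0a,0x09] = 39 4d 92 b4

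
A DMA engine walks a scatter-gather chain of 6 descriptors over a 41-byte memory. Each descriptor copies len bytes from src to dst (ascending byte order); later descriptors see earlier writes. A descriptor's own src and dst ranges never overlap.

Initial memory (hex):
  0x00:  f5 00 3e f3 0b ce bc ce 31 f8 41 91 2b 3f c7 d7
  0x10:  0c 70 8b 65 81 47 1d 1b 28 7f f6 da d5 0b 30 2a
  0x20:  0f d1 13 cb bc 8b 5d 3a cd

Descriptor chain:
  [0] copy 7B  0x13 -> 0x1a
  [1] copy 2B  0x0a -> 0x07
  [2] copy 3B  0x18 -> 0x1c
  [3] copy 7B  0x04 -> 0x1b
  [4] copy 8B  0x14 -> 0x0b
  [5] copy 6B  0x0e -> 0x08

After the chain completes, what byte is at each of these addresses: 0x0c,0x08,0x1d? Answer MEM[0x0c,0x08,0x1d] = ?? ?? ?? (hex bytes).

#0 dst[0x1a+7] := {0x65,0x81,0x47,0x1d,0x1b,0x28,0x7f}
#1 dst[0x07+2] := {0x41,0x91}
#2 dst[0x1c+3] := {0x28,0x7f,0x65}
#3 dst[0x1b+7] := {0x0b,0xce,0xbc,0x41,0x91,0xf8,0x41}
#4 dst[0x0b+8] := {0x81,0x47,0x1d,0x1b,0x28,0x7f,0x65,0x0b}
#5 dst[0x08+6] := {0x1b,0x28,0x7f,0x65,0x0b,0x65}
query mem[0x0c]=0x0b, mem[0x08]=0x1b, mem[0x1d]=0xbc

MEM[0x0c,0x08,0x1d] = 0b 1b bc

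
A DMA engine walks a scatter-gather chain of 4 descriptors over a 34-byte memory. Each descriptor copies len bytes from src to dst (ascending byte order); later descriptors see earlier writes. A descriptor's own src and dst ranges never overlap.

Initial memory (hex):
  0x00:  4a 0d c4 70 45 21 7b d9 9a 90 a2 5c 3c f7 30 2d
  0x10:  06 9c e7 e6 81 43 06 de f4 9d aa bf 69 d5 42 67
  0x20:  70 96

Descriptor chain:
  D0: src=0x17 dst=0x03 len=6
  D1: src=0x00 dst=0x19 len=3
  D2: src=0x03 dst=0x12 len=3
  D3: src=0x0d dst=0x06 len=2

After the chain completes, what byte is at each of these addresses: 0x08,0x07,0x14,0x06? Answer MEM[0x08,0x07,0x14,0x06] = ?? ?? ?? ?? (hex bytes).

#0 dst[0x03+6] := {0xde,0xf4,0x9d,0xaa,0xbf,0x69}
#1 dst[0x19+3] := {0x4a,0x0d,0xc4}
#2 dst[0x12+3] := {0xde,0xf4,0x9d}
#3 dst[0x06+2] := {0xf7,0x30}
query mem[0x08]=0x69, mem[0x07]=0x30, mem[0x14]=0x9d, mem[0x06]=0xf7

MEM[0x08,0x07,0x14,0x06] = 69 30 9d f7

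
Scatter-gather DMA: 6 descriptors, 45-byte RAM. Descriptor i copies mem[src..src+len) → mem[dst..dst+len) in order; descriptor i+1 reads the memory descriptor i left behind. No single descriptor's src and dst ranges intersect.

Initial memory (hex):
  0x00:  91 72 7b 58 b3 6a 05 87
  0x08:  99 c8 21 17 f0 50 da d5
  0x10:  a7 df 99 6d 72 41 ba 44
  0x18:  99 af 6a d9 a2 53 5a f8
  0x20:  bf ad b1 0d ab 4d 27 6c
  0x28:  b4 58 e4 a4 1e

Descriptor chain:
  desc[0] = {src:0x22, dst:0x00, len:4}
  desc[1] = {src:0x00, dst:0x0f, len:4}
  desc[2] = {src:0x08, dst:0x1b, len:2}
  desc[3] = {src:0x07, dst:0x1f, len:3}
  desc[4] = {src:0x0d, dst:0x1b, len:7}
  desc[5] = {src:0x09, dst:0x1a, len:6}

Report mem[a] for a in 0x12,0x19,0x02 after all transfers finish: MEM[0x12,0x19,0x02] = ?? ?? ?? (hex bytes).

#0 dst[0x00+4] := {0xb1,0x0d,0xab,0x4d}
#1 dst[0x0f+4] := {0xb1,0x0d,0xab,0x4d}
#2 dst[0x1b+2] := {0x99,0xc8}
#3 dst[0x1f+3] := {0x87,0x99,0xc8}
#4 dst[0x1b+7] := {0x50,0xda,0xb1,0x0d,0xab,0x4d,0x6d}
#5 dst[0x1a+6] := {0xc8,0x21,0x17,0xf0,0x50,0xda}
query mem[0x12]=0x4d, mem[0x19]=0xaf, mem[0x02]=0xab

MEM[0x12,0x19,0x02] = 4d af ab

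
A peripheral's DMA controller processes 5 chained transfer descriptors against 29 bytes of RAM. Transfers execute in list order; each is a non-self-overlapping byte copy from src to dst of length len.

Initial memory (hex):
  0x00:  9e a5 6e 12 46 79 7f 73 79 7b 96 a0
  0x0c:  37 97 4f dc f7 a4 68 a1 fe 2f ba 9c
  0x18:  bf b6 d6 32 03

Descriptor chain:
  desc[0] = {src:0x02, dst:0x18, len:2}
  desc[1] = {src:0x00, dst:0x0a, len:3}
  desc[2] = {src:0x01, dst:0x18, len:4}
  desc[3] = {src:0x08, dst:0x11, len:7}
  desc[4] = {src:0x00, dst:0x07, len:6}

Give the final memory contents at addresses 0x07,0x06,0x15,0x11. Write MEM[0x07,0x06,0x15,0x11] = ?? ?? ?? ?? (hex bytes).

[0] 0x02->0x18 len=2 : 6e 12
[1] 0x00->0x0a len=3 : 9e a5 6e
[2] 0x01->0x18 len=4 : a5 6e 12 46
[3] 0x08->0x11 len=7 : 79 7b 9e a5 6e 97 4f
[4] 0x00->0x07 len=6 : 9e a5 6e 12 46 79
query mem[0x07]=0x9e, mem[0x06]=0x7f, mem[0x15]=0x6e, mem[0x11]=0x79

MEM[0x07,0x06,0x15,0x11] = 9e 7f 6e 79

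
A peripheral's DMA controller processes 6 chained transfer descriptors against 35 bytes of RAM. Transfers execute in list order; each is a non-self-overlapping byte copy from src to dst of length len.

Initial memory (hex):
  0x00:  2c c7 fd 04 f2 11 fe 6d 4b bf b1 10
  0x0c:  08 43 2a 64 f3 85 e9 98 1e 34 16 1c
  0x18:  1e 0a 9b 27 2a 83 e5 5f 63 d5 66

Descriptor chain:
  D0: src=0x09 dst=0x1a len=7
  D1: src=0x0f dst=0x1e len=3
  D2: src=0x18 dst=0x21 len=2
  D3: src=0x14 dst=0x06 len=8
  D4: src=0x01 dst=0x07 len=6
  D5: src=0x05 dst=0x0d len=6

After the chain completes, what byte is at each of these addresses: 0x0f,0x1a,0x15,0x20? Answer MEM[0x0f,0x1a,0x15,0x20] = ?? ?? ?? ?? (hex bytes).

MEM[0x0f,0x1a,0x15,0x20] = c7 bf 34 85

[0] 0x09->0x1a len=7 : bf b1 10 08 43 2a 64
[1] 0x0f->0x1e len=3 : 64 f3 85
[2] 0x18->0x21 len=2 : 1e 0a
[3] 0x14->0x06 len=8 : 1e 34 16 1c 1e 0a bf b1
[4] 0x01->0x07 len=6 : c7 fd 04 f2 11 1e
[5] 0x05->0x0d len=6 : 11 1e c7 fd 04 f2
query mem[0x0f]=0xc7, mem[0x1a]=0xbf, mem[0x15]=0x34, mem[0x20]=0x85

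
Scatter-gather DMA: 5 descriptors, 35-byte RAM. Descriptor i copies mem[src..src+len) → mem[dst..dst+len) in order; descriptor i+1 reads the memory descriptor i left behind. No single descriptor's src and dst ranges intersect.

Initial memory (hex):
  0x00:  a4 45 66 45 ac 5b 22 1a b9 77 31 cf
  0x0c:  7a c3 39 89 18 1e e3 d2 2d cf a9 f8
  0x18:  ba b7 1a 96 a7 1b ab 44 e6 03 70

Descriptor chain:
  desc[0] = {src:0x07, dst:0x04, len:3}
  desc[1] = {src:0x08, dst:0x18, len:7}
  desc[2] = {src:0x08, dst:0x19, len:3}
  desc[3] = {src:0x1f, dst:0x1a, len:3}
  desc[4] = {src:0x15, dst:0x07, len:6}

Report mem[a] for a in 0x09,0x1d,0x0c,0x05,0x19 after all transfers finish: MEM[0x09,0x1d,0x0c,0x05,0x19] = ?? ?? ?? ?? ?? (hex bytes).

[0] 0x07->0x04 len=3 : 1a b9 77
[1] 0x08->0x18 len=7 : b9 77 31 cf 7a c3 39
[2] 0x08->0x19 len=3 : b9 77 31
[3] 0x1f->0x1a len=3 : 44 e6 03
[4] 0x15->0x07 len=6 : cf a9 f8 b9 b9 44
query mem[0x09]=0xf8, mem[0x1d]=0xc3, mem[0x0c]=0x44, mem[0x05]=0xb9, mem[0x19]=0xb9

MEM[0x09,0x1d,0x0c,0x05,0x19] = f8 c3 44 b9 b9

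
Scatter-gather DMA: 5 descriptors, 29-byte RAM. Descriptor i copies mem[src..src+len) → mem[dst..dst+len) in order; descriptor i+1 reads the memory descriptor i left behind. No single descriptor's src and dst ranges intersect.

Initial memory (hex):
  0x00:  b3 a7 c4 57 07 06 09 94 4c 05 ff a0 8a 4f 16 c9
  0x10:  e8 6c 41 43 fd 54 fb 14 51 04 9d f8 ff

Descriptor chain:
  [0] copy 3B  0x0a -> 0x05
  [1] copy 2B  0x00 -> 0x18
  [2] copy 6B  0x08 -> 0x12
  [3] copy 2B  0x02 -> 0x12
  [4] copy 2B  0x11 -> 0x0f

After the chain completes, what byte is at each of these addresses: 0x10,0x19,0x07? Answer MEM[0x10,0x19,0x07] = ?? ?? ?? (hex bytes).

MEM[0x10,0x19,0x07] = c4 a7 8a

D0: mem[0x05..0x07] <- [ff a0 8a]
D1: mem[0x18..0x19] <- [b3 a7]
D2: mem[0x12..0x17] <- [4c 05 ff a0 8a 4f]
D3: mem[0x12..0x13] <- [c4 57]
D4: mem[0x0f..0x10] <- [6c c4]
query mem[0x10]=0xc4, mem[0x19]=0xa7, mem[0x07]=0x8a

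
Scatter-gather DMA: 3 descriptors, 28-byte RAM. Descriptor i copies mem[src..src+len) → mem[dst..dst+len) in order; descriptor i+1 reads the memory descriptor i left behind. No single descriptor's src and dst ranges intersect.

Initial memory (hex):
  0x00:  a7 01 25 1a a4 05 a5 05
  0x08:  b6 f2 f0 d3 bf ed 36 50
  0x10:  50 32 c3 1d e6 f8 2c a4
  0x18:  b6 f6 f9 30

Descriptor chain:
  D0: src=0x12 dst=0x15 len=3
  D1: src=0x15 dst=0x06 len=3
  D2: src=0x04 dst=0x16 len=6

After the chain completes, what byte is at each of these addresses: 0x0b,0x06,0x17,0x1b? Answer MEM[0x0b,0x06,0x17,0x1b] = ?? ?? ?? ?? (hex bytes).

  after D0: wrote 3B at 0x15 = c31de6
  after D1: wrote 3B at 0x06 = c31de6
  after D2: wrote 6B at 0x16 = a405c31de6f2
query mem[0x0b]=0xd3, mem[0x06]=0xc3, mem[0x17]=0x05, mem[0x1b]=0xf2

MEM[0x0b,0x06,0x17,0x1b] = d3 c3 05 f2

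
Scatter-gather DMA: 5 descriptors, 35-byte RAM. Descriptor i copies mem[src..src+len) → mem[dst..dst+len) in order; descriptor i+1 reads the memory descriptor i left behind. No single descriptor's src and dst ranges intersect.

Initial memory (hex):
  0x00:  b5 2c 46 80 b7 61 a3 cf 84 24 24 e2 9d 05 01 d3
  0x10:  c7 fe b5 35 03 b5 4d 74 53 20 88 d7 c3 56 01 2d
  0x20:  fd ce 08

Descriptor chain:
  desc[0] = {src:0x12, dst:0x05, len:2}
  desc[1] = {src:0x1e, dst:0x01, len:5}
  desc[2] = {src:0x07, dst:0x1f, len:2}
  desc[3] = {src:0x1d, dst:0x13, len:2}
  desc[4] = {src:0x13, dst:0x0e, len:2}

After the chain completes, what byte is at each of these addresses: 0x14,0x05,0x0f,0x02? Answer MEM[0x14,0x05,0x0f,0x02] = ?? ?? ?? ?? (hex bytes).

D0: mem[0x05..0x06] <- [b5 35]
D1: mem[0x01..0x05] <- [01 2d fd ce 08]
D2: mem[0x1f..0x20] <- [cf 84]
D3: mem[0x13..0x14] <- [56 01]
D4: mem[0x0e..0x0f] <- [56 01]
query mem[0x14]=0x01, mem[0x05]=0x08, mem[0x0f]=0x01, mem[0x02]=0x2d

MEM[0x14,0x05,0x0f,0x02] = 01 08 01 2d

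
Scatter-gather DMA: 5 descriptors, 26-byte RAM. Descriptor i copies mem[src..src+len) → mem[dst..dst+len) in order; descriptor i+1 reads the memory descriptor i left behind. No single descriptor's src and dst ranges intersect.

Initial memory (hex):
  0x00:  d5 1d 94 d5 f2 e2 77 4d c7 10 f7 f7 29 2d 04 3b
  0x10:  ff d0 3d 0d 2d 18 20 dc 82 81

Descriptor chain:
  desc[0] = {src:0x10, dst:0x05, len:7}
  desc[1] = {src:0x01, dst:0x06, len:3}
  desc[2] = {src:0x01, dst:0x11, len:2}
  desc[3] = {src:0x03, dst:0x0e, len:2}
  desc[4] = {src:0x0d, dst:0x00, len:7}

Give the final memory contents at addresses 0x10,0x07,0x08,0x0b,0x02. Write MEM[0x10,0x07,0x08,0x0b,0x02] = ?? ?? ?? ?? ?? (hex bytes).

[0] 0x10->0x05 len=7 : ff d0 3d 0d 2d 18 20
[1] 0x01->0x06 len=3 : 1d 94 d5
[2] 0x01->0x11 len=2 : 1d 94
[3] 0x03->0x0e len=2 : d5 f2
[4] 0x0d->0x00 len=7 : 2d d5 f2 ff 1d 94 0d
query mem[0x10]=0xff, mem[0x07]=0x94, mem[0x08]=0xd5, mem[0x0b]=0x20, mem[0x02]=0xf2

MEM[0x10,0x07,0x08,0x0b,0x02] = ff 94 d5 20 f2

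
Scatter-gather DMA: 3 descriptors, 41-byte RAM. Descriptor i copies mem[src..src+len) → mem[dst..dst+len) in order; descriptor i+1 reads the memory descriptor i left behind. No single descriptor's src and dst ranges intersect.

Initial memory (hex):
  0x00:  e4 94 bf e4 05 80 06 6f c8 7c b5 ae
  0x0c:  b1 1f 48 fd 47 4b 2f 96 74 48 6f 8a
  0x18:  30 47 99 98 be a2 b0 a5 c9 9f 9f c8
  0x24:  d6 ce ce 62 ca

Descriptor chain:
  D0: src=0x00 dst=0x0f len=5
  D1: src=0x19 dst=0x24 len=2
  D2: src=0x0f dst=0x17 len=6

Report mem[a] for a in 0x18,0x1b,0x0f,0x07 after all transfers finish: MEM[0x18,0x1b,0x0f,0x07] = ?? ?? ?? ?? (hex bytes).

[0] 0x00->0x0f len=5 : e4 94 bf e4 05
[1] 0x19->0x24 len=2 : 47 99
[2] 0x0f->0x17 len=6 : e4 94 bf e4 05 74
query mem[0x18]=0x94, mem[0x1b]=0x05, mem[0x0f]=0xe4, mem[0x07]=0x6f

MEM[0x18,0x1b,0x0f,0x07] = 94 05 e4 6f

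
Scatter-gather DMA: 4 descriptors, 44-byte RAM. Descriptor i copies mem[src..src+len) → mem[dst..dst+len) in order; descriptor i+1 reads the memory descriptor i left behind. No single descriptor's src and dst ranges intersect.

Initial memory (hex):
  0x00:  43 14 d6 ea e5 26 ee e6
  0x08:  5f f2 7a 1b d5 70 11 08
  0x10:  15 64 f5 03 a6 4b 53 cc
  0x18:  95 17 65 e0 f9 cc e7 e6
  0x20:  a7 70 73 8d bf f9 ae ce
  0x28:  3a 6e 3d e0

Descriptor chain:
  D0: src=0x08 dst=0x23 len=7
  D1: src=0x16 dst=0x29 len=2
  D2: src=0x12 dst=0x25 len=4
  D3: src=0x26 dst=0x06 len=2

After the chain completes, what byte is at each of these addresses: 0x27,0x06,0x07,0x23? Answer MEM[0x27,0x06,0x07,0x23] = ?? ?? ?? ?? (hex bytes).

MEM[0x27,0x06,0x07,0x23] = a6 03 a6 5f

  after D0: wrote 7B at 0x23 = 5ff27a1bd57011
  after D1: wrote 2B at 0x29 = 53cc
  after D2: wrote 4B at 0x25 = f503a64b
  after D3: wrote 2B at 0x06 = 03a6
query mem[0x27]=0xa6, mem[0x06]=0x03, mem[0x07]=0xa6, mem[0x23]=0x5f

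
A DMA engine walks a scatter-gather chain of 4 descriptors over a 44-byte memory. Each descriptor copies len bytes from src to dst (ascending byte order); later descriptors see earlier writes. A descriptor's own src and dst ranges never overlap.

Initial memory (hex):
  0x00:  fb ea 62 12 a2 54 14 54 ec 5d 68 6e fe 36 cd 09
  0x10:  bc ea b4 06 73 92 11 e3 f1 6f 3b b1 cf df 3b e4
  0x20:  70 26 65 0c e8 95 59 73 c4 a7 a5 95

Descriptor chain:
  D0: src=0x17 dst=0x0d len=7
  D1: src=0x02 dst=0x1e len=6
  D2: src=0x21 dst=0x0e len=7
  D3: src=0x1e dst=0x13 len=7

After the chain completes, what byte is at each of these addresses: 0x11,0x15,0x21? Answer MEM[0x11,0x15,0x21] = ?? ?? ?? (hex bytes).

#0 dst[0x0d+7] := {0xe3,0xf1,0x6f,0x3b,0xb1,0xcf,0xdf}
#1 dst[0x1e+6] := {0x62,0x12,0xa2,0x54,0x14,0x54}
#2 dst[0x0e+7] := {0x54,0x14,0x54,0xe8,0x95,0x59,0x73}
#3 dst[0x13+7] := {0x62,0x12,0xa2,0x54,0x14,0x54,0xe8}
query mem[0x11]=0xe8, mem[0x15]=0xa2, mem[0x21]=0x54

MEM[0x11,0x15,0x21] = e8 a2 54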